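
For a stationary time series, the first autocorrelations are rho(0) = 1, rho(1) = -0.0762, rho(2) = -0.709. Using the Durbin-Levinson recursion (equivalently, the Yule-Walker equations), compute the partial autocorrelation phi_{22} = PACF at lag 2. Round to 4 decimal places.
\phi_{22} = -0.7190

The PACF at lag k is phi_{kk}, the last component of the solution
to the Yule-Walker system G_k phi = r_k where
  (G_k)_{ij} = rho(|i - j|), (r_k)_i = rho(i), i,j = 1..k.
Equivalently, Durbin-Levinson gives phi_{kk} iteratively:
  phi_{11} = rho(1)
  phi_{kk} = [rho(k) - sum_{j=1..k-1} phi_{k-1,j} rho(k-j)]
            / [1 - sum_{j=1..k-1} phi_{k-1,j} rho(j)],
  phi_{k,j} = phi_{k-1,j} - phi_{kk} phi_{k-1,k-j},  j = 1..k-1.
Step k = 1:
  phi_11 = rho(1) = -0.0762.
Step k = 2:
  phi_22 = [rho(2) - phi_11 rho(1)] / [1 - phi_11 rho(1)] = [-0.709 - (-0.0762)(-0.0762)] / [1 - (-0.0762)(-0.0762)]
         = -0.71480644 / 0.99419356 = -0.719.
Therefore phi_{22} = -0.7190.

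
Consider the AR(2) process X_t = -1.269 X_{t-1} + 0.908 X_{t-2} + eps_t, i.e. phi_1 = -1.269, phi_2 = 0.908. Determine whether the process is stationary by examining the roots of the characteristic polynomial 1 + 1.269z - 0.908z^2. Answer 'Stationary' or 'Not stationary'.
\text{Not stationary}

The AR(p) characteristic polynomial is P(z) = 1 + 1.269z - 0.908z^2.
Stationarity requires all roots to lie outside the unit circle, i.e. |z| > 1 for every root.
Set 1 + (1.269) z + (-0.908) z^2 = 0, i.e. a z^2 + b z + c = 0 with a = -0.908, b = 1.269, c = 1.
Discriminant D = b^2 - 4ac = (1.269)^2 - 4*(-0.908)*1 = 1.610361 - (-3.632) = 5.242361.
D >= 0, so the roots are real: z = (-b +/- sqrt(D)) / (2a) = (-1.269 +/- 2.28962) / (-1.816).
  z_1 = (-1.269 + 2.28962) / (-1.816) = -0.562,   |z_1| = 0.562.
  z_2 = (-1.269 - 2.28962) / (-1.816) = 1.9596,   |z_2| = 1.9596.
Moduli of all roots: 0.5620, 1.9596.
All moduli strictly greater than 1? No.
Verdict: Not stationary.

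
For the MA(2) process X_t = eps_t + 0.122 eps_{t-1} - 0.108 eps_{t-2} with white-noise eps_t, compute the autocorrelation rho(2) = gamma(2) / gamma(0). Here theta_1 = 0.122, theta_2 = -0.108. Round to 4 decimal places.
\rho(2) = -0.1052

For an MA(q) process with theta_0 = 1, the autocovariance is
  gamma(k) = sigma^2 * sum_{i=0..q-k} theta_i * theta_{i+k},
and rho(k) = gamma(k) / gamma(0). Sigma^2 cancels.
  numerator   = (1)*(-0.108) = -0.108.
  denominator = (1)^2 + (0.122)^2 + (-0.108)^2 = 1.026548.
  rho(2) = -0.108 / 1.026548 = -0.1052.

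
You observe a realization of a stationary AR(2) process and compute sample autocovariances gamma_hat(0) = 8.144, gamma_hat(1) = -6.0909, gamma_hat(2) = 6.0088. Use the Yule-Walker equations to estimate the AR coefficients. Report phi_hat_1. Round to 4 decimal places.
\hat\phi_{1} = -0.4450

The Yule-Walker equations for an AR(p) process read, in matrix form,
  Gamma_p phi = r_p,   with   (Gamma_p)_{ij} = gamma(|i - j|),
                       (r_p)_i = gamma(i),   i,j = 1..p.
Substitute the sample gammas (Toeplitz matrix and right-hand side of size 2):
  Gamma_p = [[8.144, -6.0909], [-6.0909, 8.144]]
  r_p     = [-6.0909, 6.0088]
Written out:
  8.144 phi_1 - 6.0909 phi_2 = -6.0909
  -6.0909 phi_1 + 8.144 phi_2 = 6.0088
Solve by Cramer's rule:
  det = gamma(0)^2 - gamma(1)^2 = (8.144)^2 - (-6.0909)^2 = 66.324736 - 37.09906281 = 29.22567319
  phi_hat_1 = [gamma(1) gamma(0) - gamma(1) gamma(2)] / det = [(-6.0909)(8.144) - (-6.0909)(6.0088)] / 29.22567319 = -13.00528968 / 29.22567319 = -0.445
  phi_hat_2 = [gamma(0) gamma(2) - gamma(1)^2] / det = [(8.144)(6.0088) - (-6.0909)^2] / 29.22567319 = 11.83660439 / 29.22567319 = 0.405
So phi_hat = [-0.4450, 0.4050].
Therefore phi_hat_1 = -0.4450.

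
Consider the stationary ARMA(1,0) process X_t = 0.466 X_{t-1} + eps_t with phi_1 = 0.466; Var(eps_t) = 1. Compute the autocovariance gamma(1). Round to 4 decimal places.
\gamma(1) = 0.5953

Multiply the model equation by X_{t-k} and take expectations. With theta_0 = psi_0 = 1 and psi_j the MA(infinity) weights, this gives
  gamma(k) - sum_i phi_i gamma(k-i) = c_k,
  c_k = sigma^2 * sum_{j=k..q} theta_j psi_{j-k}   (c_k = 0 for k > q),
using gamma(-m) = gamma(m).
Pure AR (q = 0): c_0 = sigma^2 = 1, c_k = 0 for k >= 1.
Equations for k = 0 and k = 1 (AR order 1):
  gamma(0) = phi_1 gamma(1) + c_0
  gamma(1) = phi_1 gamma(0) + c_1
Substituting the second into the first: gamma(0) (1 - phi_1^2) = c_0 + phi_1 c_1, so
  gamma(0) = c_0 / (1 - phi_1^2) = 1 / (1 - (0.466)^2) = 1 / 0.782844 = 1.277394.
  gamma(1) = phi_1 gamma(0) = (0.466)(1.277394) = 0.595265.
Therefore gamma(1) = 0.5953 (to 4 decimal places).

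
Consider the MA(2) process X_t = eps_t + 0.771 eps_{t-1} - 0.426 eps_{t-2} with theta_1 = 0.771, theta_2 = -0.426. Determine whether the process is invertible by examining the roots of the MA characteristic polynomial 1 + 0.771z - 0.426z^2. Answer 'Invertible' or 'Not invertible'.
\text{Not invertible}

The MA(q) characteristic polynomial is P(z) = 1 + 0.771z - 0.426z^2.
Invertibility requires all roots to lie outside the unit circle, i.e. |z| > 1 for every root.
Set 1 + (0.771) z + (-0.426) z^2 = 0, i.e. a z^2 + b z + c = 0 with a = -0.426, b = 0.771, c = 1.
Discriminant D = b^2 - 4ac = (0.771)^2 - 4*(-0.426)*1 = 0.594441 - (-1.704) = 2.298441.
D >= 0, so the roots are real: z = (-b +/- sqrt(D)) / (2a) = (-0.771 +/- 1.516061) / (-0.852).
  z_1 = (-0.771 + 1.516061) / (-0.852) = -0.8745,   |z_1| = 0.8745.
  z_2 = (-0.771 - 1.516061) / (-0.852) = 2.6843,   |z_2| = 2.6843.
Moduli of all roots: 0.8745, 2.6843.
All moduli strictly greater than 1? No.
Verdict: Not invertible.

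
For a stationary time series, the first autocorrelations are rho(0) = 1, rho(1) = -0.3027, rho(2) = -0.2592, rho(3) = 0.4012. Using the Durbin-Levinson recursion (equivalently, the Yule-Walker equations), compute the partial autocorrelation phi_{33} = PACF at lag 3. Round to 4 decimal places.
\phi_{33} = 0.2271

The PACF at lag k is phi_{kk}, the last component of the solution
to the Yule-Walker system G_k phi = r_k where
  (G_k)_{ij} = rho(|i - j|), (r_k)_i = rho(i), i,j = 1..k.
Equivalently, Durbin-Levinson gives phi_{kk} iteratively:
  phi_{11} = rho(1)
  phi_{kk} = [rho(k) - sum_{j=1..k-1} phi_{k-1,j} rho(k-j)]
            / [1 - sum_{j=1..k-1} phi_{k-1,j} rho(j)],
  phi_{k,j} = phi_{k-1,j} - phi_{kk} phi_{k-1,k-j},  j = 1..k-1.
Step k = 1:
  phi_11 = rho(1) = -0.3027.
Step k = 2:
  phi_22 = [rho(2) - phi_11 rho(1)] / [1 - phi_11 rho(1)] = [-0.2592 - (-0.3027)(-0.3027)] / [1 - (-0.3027)(-0.3027)]
         = -0.35082729 / 0.90837271 = -0.386215.
  Update: phi_21 = phi_11 - phi_22 phi_11 = -0.3027 - (-0.386215)(-0.3027) = -0.419607.
Step k = 3:
  phi_33 = [rho(3) - phi_21 rho(2) - phi_22 rho(1)] / [1 - phi_21 rho(1) - phi_22 rho(2)]
    numerator   = 0.4012 - (-0.419607)(-0.2592) - (-0.386215)(-0.3027) = 0.17553046
    denominator = 1 - (-0.419607)(-0.3027) - (-0.386215)(-0.2592) = 0.7728779
  phi_33 = 0.17553046 / 0.7728779 = 0.2271.
Therefore phi_{33} = 0.2271.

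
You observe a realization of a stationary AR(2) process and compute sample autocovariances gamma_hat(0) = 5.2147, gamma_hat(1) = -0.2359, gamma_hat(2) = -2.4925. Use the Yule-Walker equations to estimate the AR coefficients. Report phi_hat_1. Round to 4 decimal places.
\hat\phi_{1} = -0.0670

The Yule-Walker equations for an AR(p) process read, in matrix form,
  Gamma_p phi = r_p,   with   (Gamma_p)_{ij} = gamma(|i - j|),
                       (r_p)_i = gamma(i),   i,j = 1..p.
Substitute the sample gammas (Toeplitz matrix and right-hand side of size 2):
  Gamma_p = [[5.2147, -0.2359], [-0.2359, 5.2147]]
  r_p     = [-0.2359, -2.4925]
Written out:
  5.2147 phi_1 - 0.2359 phi_2 = -0.2359
  -0.2359 phi_1 + 5.2147 phi_2 = -2.4925
Solve by Cramer's rule:
  det = gamma(0)^2 - gamma(1)^2 = (5.2147)^2 - (-0.2359)^2 = 27.19309609 - 0.05564881 = 27.13744728
  phi_hat_1 = [gamma(1) gamma(0) - gamma(1) gamma(2)] / det = [(-0.2359)(5.2147) - (-0.2359)(-2.4925)] / 27.13744728 = -1.81812848 / 27.13744728 = -0.067
  phi_hat_2 = [gamma(0) gamma(2) - gamma(1)^2] / det = [(5.2147)(-2.4925) - (-0.2359)^2] / 27.13744728 = -13.05328856 / 27.13744728 = -0.481
So phi_hat = [-0.0670, -0.4810].
Therefore phi_hat_1 = -0.0670.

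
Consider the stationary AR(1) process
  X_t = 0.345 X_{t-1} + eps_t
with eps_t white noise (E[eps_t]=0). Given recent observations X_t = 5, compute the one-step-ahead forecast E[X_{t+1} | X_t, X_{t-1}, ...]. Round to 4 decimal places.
E[X_{t+1} \mid \mathcal F_t] = 1.7250

For an AR(p) model X_t = c + sum_i phi_i X_{t-i} + eps_t, the
one-step-ahead conditional mean is
  E[X_{t+1} | X_t, ...] = c + sum_i phi_i X_{t+1-i}.
Substitute known values:
  E[X_{t+1} | ...] = (0.345) * (5)
                   = 1.7250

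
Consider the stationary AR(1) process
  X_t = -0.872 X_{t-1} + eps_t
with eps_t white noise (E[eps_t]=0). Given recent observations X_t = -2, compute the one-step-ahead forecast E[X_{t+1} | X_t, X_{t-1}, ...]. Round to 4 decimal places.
E[X_{t+1} \mid \mathcal F_t] = 1.7440

For an AR(p) model X_t = c + sum_i phi_i X_{t-i} + eps_t, the
one-step-ahead conditional mean is
  E[X_{t+1} | X_t, ...] = c + sum_i phi_i X_{t+1-i}.
Substitute known values:
  E[X_{t+1} | ...] = (-0.872) * (-2)
                   = 1.7440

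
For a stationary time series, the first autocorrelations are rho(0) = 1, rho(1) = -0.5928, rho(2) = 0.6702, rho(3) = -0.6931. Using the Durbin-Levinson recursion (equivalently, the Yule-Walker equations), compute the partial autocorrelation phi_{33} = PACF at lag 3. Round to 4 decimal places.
\phi_{33} = -0.4060

The PACF at lag k is phi_{kk}, the last component of the solution
to the Yule-Walker system G_k phi = r_k where
  (G_k)_{ij} = rho(|i - j|), (r_k)_i = rho(i), i,j = 1..k.
Equivalently, Durbin-Levinson gives phi_{kk} iteratively:
  phi_{11} = rho(1)
  phi_{kk} = [rho(k) - sum_{j=1..k-1} phi_{k-1,j} rho(k-j)]
            / [1 - sum_{j=1..k-1} phi_{k-1,j} rho(j)],
  phi_{k,j} = phi_{k-1,j} - phi_{kk} phi_{k-1,k-j},  j = 1..k-1.
Step k = 1:
  phi_11 = rho(1) = -0.5928.
Step k = 2:
  phi_22 = [rho(2) - phi_11 rho(1)] / [1 - phi_11 rho(1)] = [0.6702 - (-0.5928)(-0.5928)] / [1 - (-0.5928)(-0.5928)]
         = 0.31878816 / 0.64858816 = 0.491511.
  Update: phi_21 = phi_11 - phi_22 phi_11 = -0.5928 - (0.491511)(-0.5928) = -0.301432.
Step k = 3:
  phi_33 = [rho(3) - phi_21 rho(2) - phi_22 rho(1)] / [1 - phi_21 rho(1) - phi_22 rho(2)]
    numerator   = -0.6931 - (-0.301432)(0.6702) - (0.491511)(-0.5928) = -0.19971238
    denominator = 1 - (-0.301432)(-0.5928) - (0.491511)(0.6702) = 0.4919003
  phi_33 = -0.19971238 / 0.4919003 = -0.406.
Therefore phi_{33} = -0.4060.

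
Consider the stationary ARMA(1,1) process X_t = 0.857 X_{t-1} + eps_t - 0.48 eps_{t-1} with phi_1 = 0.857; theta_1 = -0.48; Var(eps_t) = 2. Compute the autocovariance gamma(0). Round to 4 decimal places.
\gamma(0) = 3.0704

Multiply the model equation by X_{t-k} and take expectations. With theta_0 = psi_0 = 1 and psi_j the MA(infinity) weights, this gives
  gamma(k) - sum_i phi_i gamma(k-i) = c_k,
  c_k = sigma^2 * sum_{j=k..q} theta_j psi_{j-k}   (c_k = 0 for k > q),
using gamma(-m) = gamma(m).
psi-weights needed (psi_j = theta_j + sum_i phi_i psi_{j-i}):
  psi_1 = theta_1 + phi_1 = -0.48 + (0.857) = 0.377
Right-hand sides:
  c_0 = sigma^2 (1 + theta_1 psi_1) = 2 * (1 + (-0.48)(0.377)) = 2 * 0.81904 = 1.63808
  c_1 = sigma^2 theta_1 = 2 * (-0.48) = -0.96
  c_2 = 0
Equations for k = 0 and k = 1 (AR order 1):
  gamma(0) = phi_1 gamma(1) + c_0
  gamma(1) = phi_1 gamma(0) + c_1
Substituting the second into the first: gamma(0) (1 - phi_1^2) = c_0 + phi_1 c_1, so
  gamma(0) = (c_0 + phi_1 c_1) / (1 - phi_1^2) = (1.63808 + (0.857)(-0.96)) / (1 - (0.857)^2) = 0.81536 / 0.265551 = 3.070446.
Therefore gamma(0) = 3.0704 (to 4 decimal places).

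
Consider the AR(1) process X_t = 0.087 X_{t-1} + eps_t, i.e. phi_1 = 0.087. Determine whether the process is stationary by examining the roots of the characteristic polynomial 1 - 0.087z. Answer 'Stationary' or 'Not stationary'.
\text{Stationary}

The AR(p) characteristic polynomial is P(z) = 1 - 0.087z.
Stationarity requires all roots to lie outside the unit circle, i.e. |z| > 1 for every root.
This is linear in z: 1 + (-0.087) z = 0  =>  z = -1/(-0.087) = 11.494253,  |z| = 11.494253.
Moduli of all roots: 11.4943.
All moduli strictly greater than 1? Yes.
Verdict: Stationary.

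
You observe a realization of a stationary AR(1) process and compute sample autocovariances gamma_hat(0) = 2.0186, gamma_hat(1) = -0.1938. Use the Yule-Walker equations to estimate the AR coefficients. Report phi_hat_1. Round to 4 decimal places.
\hat\phi_{1} = -0.0960

The Yule-Walker equations for an AR(p) process read, in matrix form,
  Gamma_p phi = r_p,   with   (Gamma_p)_{ij} = gamma(|i - j|),
                       (r_p)_i = gamma(i),   i,j = 1..p.
Substitute the sample gammas (Toeplitz matrix and right-hand side of size 1):
  Gamma_p = [[2.0186]]
  r_p     = [-0.1938]
With p = 1 this is the single equation gamma(0) phi_1 = gamma(1):
  phi_hat_1 = gamma(1) / gamma(0) = -0.1938 / 2.0186 = -0.0960.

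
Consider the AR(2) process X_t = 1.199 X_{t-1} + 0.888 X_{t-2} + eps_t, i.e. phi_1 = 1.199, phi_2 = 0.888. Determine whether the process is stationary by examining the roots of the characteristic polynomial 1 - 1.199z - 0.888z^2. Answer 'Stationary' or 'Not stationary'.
\text{Not stationary}

The AR(p) characteristic polynomial is P(z) = 1 - 1.199z - 0.888z^2.
Stationarity requires all roots to lie outside the unit circle, i.e. |z| > 1 for every root.
Set 1 + (-1.199) z + (-0.888) z^2 = 0, i.e. a z^2 + b z + c = 0 with a = -0.888, b = -1.199, c = 1.
Discriminant D = b^2 - 4ac = (-1.199)^2 - 4*(-0.888)*1 = 1.437601 - (-3.552) = 4.989601.
D >= 0, so the roots are real: z = (-b +/- sqrt(D)) / (2a) = (1.199 +/- 2.233741) / (-1.776).
  z_1 = (1.199 + 2.233741) / (-1.776) = -1.9328,   |z_1| = 1.9328.
  z_2 = (1.199 - 2.233741) / (-1.776) = 0.5826,   |z_2| = 0.5826.
Moduli of all roots: 1.9328, 0.5826.
All moduli strictly greater than 1? No.
Verdict: Not stationary.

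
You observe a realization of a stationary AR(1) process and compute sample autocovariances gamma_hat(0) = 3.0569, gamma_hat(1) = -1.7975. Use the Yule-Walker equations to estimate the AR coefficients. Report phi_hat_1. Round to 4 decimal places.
\hat\phi_{1} = -0.5880

The Yule-Walker equations for an AR(p) process read, in matrix form,
  Gamma_p phi = r_p,   with   (Gamma_p)_{ij} = gamma(|i - j|),
                       (r_p)_i = gamma(i),   i,j = 1..p.
Substitute the sample gammas (Toeplitz matrix and right-hand side of size 1):
  Gamma_p = [[3.0569]]
  r_p     = [-1.7975]
With p = 1 this is the single equation gamma(0) phi_1 = gamma(1):
  phi_hat_1 = gamma(1) / gamma(0) = -1.7975 / 3.0569 = -0.5880.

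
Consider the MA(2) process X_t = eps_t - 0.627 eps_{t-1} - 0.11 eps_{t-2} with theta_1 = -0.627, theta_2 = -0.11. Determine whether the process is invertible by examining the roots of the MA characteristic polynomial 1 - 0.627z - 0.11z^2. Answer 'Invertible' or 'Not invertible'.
\text{Invertible}

The MA(q) characteristic polynomial is P(z) = 1 - 0.627z - 0.11z^2.
Invertibility requires all roots to lie outside the unit circle, i.e. |z| > 1 for every root.
Set 1 + (-0.627) z + (-0.11) z^2 = 0, i.e. a z^2 + b z + c = 0 with a = -0.11, b = -0.627, c = 1.
Discriminant D = b^2 - 4ac = (-0.627)^2 - 4*(-0.11)*1 = 0.393129 - (-0.44) = 0.833129.
D >= 0, so the roots are real: z = (-b +/- sqrt(D)) / (2a) = (0.627 +/- 0.912759) / (-0.22).
  z_1 = (0.627 + 0.912759) / (-0.22) = -6.9989,   |z_1| = 6.9989.
  z_2 = (0.627 - 0.912759) / (-0.22) = 1.2989,   |z_2| = 1.2989.
Moduli of all roots: 6.9989, 1.2989.
All moduli strictly greater than 1? Yes.
Verdict: Invertible.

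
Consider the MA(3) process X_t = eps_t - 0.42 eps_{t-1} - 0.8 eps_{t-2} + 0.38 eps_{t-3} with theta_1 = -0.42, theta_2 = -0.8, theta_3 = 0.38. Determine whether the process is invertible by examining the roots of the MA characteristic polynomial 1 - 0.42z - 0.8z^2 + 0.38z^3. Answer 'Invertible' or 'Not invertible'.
\text{Invertible}

The MA(q) characteristic polynomial is P(z) = 1 - 0.42z - 0.8z^2 + 0.38z^3.
Invertibility requires all roots to lie outside the unit circle, i.e. |z| > 1 for every root.
Degree 3: look for a simple real root z0 first, then factor out (1 - z/z0) and solve the remaining quadratic.
Testing z0 = 2: P(2) = 1 + (-0.42)(2) + (-0.8)(2)^2 + (0.38)(2)^3
  = 1 + (-0.84) + (-3.2) + (3.04) = 0.  So z_0 = 2 is a root, |z_0| = 2.
Divide out the factor (1 - 0.5 z) = (1 - z/z0) (since 1/z0 = 0.5):
  P(z) = (1 - 0.5 z)(1 + (0.08) z + (-0.76) z^2)
  [check: z-coef 0.08 - (0.5) = -0.42; z^2-coef -0.76 - (0.5)(0.08) = -0.8; z^3-coef -(0.5)(-0.76) = 0.38.]
Remaining roots from the quadratic factor 1 + (0.08) z + (-0.76) z^2:
  Set 1 + (0.08) z + (-0.76) z^2 = 0, i.e. a z^2 + b z + c = 0 with a = -0.76, b = 0.08, c = 1.
  Discriminant D = b^2 - 4ac = (0.08)^2 - 4*(-0.76)*1 = 0.0064 - (-3.04) = 3.0464.
  D >= 0, so the roots are real: z = (-b +/- sqrt(D)) / (2a) = (-0.08 +/- 1.745394) / (-1.52).
    z_1 = (-0.08 + 1.745394) / (-1.52) = -1.0957,   |z_1| = 1.0957.
    z_2 = (-0.08 - 1.745394) / (-1.52) = 1.2009,   |z_2| = 1.2009.
Moduli of all roots: 2.0000, 1.0957, 1.2009.
All moduli strictly greater than 1? Yes.
Verdict: Invertible.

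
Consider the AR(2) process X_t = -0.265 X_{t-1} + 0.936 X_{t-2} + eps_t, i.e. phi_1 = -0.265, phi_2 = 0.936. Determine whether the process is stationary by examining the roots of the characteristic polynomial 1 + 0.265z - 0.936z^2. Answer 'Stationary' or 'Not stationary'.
\text{Not stationary}

The AR(p) characteristic polynomial is P(z) = 1 + 0.265z - 0.936z^2.
Stationarity requires all roots to lie outside the unit circle, i.e. |z| > 1 for every root.
Set 1 + (0.265) z + (-0.936) z^2 = 0, i.e. a z^2 + b z + c = 0 with a = -0.936, b = 0.265, c = 1.
Discriminant D = b^2 - 4ac = (0.265)^2 - 4*(-0.936)*1 = 0.070225 - (-3.744) = 3.814225.
D >= 0, so the roots are real: z = (-b +/- sqrt(D)) / (2a) = (-0.265 +/- 1.953004) / (-1.872).
  z_1 = (-0.265 + 1.953004) / (-1.872) = -0.9017,   |z_1| = 0.9017.
  z_2 = (-0.265 - 1.953004) / (-1.872) = 1.1848,   |z_2| = 1.1848.
Moduli of all roots: 0.9017, 1.1848.
All moduli strictly greater than 1? No.
Verdict: Not stationary.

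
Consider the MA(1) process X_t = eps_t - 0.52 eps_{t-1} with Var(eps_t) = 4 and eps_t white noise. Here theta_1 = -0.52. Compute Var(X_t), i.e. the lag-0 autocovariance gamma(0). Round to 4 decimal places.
\gamma(0) = 5.0816

For an MA(q) process X_t = eps_t + sum_i theta_i eps_{t-i} with
Var(eps_t) = sigma^2, the variance is
  gamma(0) = sigma^2 * (1 + sum_i theta_i^2).
  sum_i theta_i^2 = (-0.52)^2 = 0.2704.
  gamma(0) = 4 * (1 + 0.2704) = 4 * 1.2704 = 5.0816.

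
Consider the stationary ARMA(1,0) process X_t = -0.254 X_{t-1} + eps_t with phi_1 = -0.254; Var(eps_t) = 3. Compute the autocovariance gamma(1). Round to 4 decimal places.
\gamma(1) = -0.8146

Multiply the model equation by X_{t-k} and take expectations. With theta_0 = psi_0 = 1 and psi_j the MA(infinity) weights, this gives
  gamma(k) - sum_i phi_i gamma(k-i) = c_k,
  c_k = sigma^2 * sum_{j=k..q} theta_j psi_{j-k}   (c_k = 0 for k > q),
using gamma(-m) = gamma(m).
Pure AR (q = 0): c_0 = sigma^2 = 3, c_k = 0 for k >= 1.
Equations for k = 0 and k = 1 (AR order 1):
  gamma(0) = phi_1 gamma(1) + c_0
  gamma(1) = phi_1 gamma(0) + c_1
Substituting the second into the first: gamma(0) (1 - phi_1^2) = c_0 + phi_1 c_1, so
  gamma(0) = c_0 / (1 - phi_1^2) = 3 / (1 - (-0.254)^2) = 3 / 0.935484 = 3.206896.
  gamma(1) = phi_1 gamma(0) = (-0.254)(3.206896) = -0.814552.
Therefore gamma(1) = -0.8146 (to 4 decimal places).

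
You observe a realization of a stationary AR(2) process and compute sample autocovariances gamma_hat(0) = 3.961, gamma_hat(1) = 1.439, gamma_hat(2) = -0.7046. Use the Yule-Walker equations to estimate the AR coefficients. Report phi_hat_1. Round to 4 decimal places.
\hat\phi_{1} = 0.4930

The Yule-Walker equations for an AR(p) process read, in matrix form,
  Gamma_p phi = r_p,   with   (Gamma_p)_{ij} = gamma(|i - j|),
                       (r_p)_i = gamma(i),   i,j = 1..p.
Substitute the sample gammas (Toeplitz matrix and right-hand side of size 2):
  Gamma_p = [[3.961, 1.439], [1.439, 3.961]]
  r_p     = [1.439, -0.7046]
Written out:
  3.961 phi_1 + 1.439 phi_2 = 1.439
  1.439 phi_1 + 3.961 phi_2 = -0.7046
Solve by Cramer's rule:
  det = gamma(0)^2 - gamma(1)^2 = (3.961)^2 - (1.439)^2 = 15.689521 - 2.070721 = 13.6188
  phi_hat_1 = [gamma(1) gamma(0) - gamma(1) gamma(2)] / det = [(1.439)(3.961) - (1.439)(-0.7046)] / 13.6188 = 6.7137984 / 13.6188 = 0.493
  phi_hat_2 = [gamma(0) gamma(2) - gamma(1)^2] / det = [(3.961)(-0.7046) - (1.439)^2] / 13.6188 = -4.8616416 / 13.6188 = -0.357
So phi_hat = [0.4930, -0.3570].
Therefore phi_hat_1 = 0.4930.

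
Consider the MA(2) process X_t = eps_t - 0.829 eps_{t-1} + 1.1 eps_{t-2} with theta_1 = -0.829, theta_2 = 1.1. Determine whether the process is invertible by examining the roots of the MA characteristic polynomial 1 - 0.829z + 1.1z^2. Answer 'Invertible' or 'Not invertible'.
\text{Not invertible}

The MA(q) characteristic polynomial is P(z) = 1 - 0.829z + 1.1z^2.
Invertibility requires all roots to lie outside the unit circle, i.e. |z| > 1 for every root.
Set 1 + (-0.829) z + (1.1) z^2 = 0, i.e. a z^2 + b z + c = 0 with a = 1.1, b = -0.829, c = 1.
Discriminant D = b^2 - 4ac = (-0.829)^2 - 4*(1.1)*1 = 0.687241 - (4.4) = -3.712759.
D < 0, so the roots are the complex-conjugate pair z = (-b +/- i sqrt(-D)) / (2a) = 0.3768 +/- 0.8758i.
For a conjugate pair |z|^2 = z * conj(z) = (product of roots) = c/a = 1/(1.1) = 0.909091, so |z| = sqrt(0.909091) = 0.9535 for both roots.
Moduli of all roots: 0.9535, 0.9535.
All moduli strictly greater than 1? No.
Verdict: Not invertible.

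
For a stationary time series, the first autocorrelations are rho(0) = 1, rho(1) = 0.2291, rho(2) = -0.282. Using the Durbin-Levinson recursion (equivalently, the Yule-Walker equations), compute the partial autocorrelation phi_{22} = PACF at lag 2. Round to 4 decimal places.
\phi_{22} = -0.3530

The PACF at lag k is phi_{kk}, the last component of the solution
to the Yule-Walker system G_k phi = r_k where
  (G_k)_{ij} = rho(|i - j|), (r_k)_i = rho(i), i,j = 1..k.
Equivalently, Durbin-Levinson gives phi_{kk} iteratively:
  phi_{11} = rho(1)
  phi_{kk} = [rho(k) - sum_{j=1..k-1} phi_{k-1,j} rho(k-j)]
            / [1 - sum_{j=1..k-1} phi_{k-1,j} rho(j)],
  phi_{k,j} = phi_{k-1,j} - phi_{kk} phi_{k-1,k-j},  j = 1..k-1.
Step k = 1:
  phi_11 = rho(1) = 0.2291.
Step k = 2:
  phi_22 = [rho(2) - phi_11 rho(1)] / [1 - phi_11 rho(1)] = [-0.282 - (0.2291)(0.2291)] / [1 - (0.2291)(0.2291)]
         = -0.33448681 / 0.94751319 = -0.353.
Therefore phi_{22} = -0.3530.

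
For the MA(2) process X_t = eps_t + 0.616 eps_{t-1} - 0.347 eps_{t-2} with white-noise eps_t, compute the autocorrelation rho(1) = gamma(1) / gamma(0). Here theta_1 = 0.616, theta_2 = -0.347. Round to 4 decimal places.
\rho(1) = 0.2682

For an MA(q) process with theta_0 = 1, the autocovariance is
  gamma(k) = sigma^2 * sum_{i=0..q-k} theta_i * theta_{i+k},
and rho(k) = gamma(k) / gamma(0). Sigma^2 cancels.
  numerator   = (1)*(0.616) + (0.616)*(-0.347) = 0.402248.
  denominator = (1)^2 + (0.616)^2 + (-0.347)^2 = 1.499865.
  rho(1) = 0.402248 / 1.499865 = 0.2682.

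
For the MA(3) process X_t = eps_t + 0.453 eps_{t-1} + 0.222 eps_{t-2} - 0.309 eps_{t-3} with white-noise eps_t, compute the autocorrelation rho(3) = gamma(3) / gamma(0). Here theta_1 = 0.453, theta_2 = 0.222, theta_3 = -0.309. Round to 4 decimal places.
\rho(3) = -0.2289

For an MA(q) process with theta_0 = 1, the autocovariance is
  gamma(k) = sigma^2 * sum_{i=0..q-k} theta_i * theta_{i+k},
and rho(k) = gamma(k) / gamma(0). Sigma^2 cancels.
  numerator   = (1)*(-0.309) = -0.309.
  denominator = (1)^2 + (0.453)^2 + (0.222)^2 + (-0.309)^2 = 1.349974.
  rho(3) = -0.309 / 1.349974 = -0.2289.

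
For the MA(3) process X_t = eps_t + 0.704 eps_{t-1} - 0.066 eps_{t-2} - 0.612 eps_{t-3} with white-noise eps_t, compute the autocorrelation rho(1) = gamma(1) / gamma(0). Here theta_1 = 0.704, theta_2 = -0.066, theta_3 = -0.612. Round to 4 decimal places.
\rho(1) = 0.3723

For an MA(q) process with theta_0 = 1, the autocovariance is
  gamma(k) = sigma^2 * sum_{i=0..q-k} theta_i * theta_{i+k},
and rho(k) = gamma(k) / gamma(0). Sigma^2 cancels.
  numerator   = (1)*(0.704) + (0.704)*(-0.066) + (-0.066)*(-0.612) = 0.697928.
  denominator = (1)^2 + (0.704)^2 + (-0.066)^2 + (-0.612)^2 = 1.874516.
  rho(1) = 0.697928 / 1.874516 = 0.3723.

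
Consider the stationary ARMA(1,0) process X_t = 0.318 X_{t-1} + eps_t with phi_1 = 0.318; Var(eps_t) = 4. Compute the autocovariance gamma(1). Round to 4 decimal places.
\gamma(1) = 1.4151

Multiply the model equation by X_{t-k} and take expectations. With theta_0 = psi_0 = 1 and psi_j the MA(infinity) weights, this gives
  gamma(k) - sum_i phi_i gamma(k-i) = c_k,
  c_k = sigma^2 * sum_{j=k..q} theta_j psi_{j-k}   (c_k = 0 for k > q),
using gamma(-m) = gamma(m).
Pure AR (q = 0): c_0 = sigma^2 = 4, c_k = 0 for k >= 1.
Equations for k = 0 and k = 1 (AR order 1):
  gamma(0) = phi_1 gamma(1) + c_0
  gamma(1) = phi_1 gamma(0) + c_1
Substituting the second into the first: gamma(0) (1 - phi_1^2) = c_0 + phi_1 c_1, so
  gamma(0) = c_0 / (1 - phi_1^2) = 4 / (1 - (0.318)^2) = 4 / 0.898876 = 4.450002.
  gamma(1) = phi_1 gamma(0) = (0.318)(4.450002) = 1.415101.
Therefore gamma(1) = 1.4151 (to 4 decimal places).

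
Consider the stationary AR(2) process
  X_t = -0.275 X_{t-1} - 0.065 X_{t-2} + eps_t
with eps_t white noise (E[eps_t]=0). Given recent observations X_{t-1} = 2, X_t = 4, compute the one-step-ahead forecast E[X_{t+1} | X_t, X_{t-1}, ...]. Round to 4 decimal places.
E[X_{t+1} \mid \mathcal F_t] = -1.2300

For an AR(p) model X_t = c + sum_i phi_i X_{t-i} + eps_t, the
one-step-ahead conditional mean is
  E[X_{t+1} | X_t, ...] = c + sum_i phi_i X_{t+1-i}.
Substitute known values:
  E[X_{t+1} | ...] = (-0.275) * (4) + (-0.065) * (2)
                   = -1.2300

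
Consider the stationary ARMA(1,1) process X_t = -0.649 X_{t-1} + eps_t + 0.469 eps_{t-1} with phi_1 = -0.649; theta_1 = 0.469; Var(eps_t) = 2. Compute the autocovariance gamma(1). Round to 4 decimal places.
\gamma(1) = -0.4327

Multiply the model equation by X_{t-k} and take expectations. With theta_0 = psi_0 = 1 and psi_j the MA(infinity) weights, this gives
  gamma(k) - sum_i phi_i gamma(k-i) = c_k,
  c_k = sigma^2 * sum_{j=k..q} theta_j psi_{j-k}   (c_k = 0 for k > q),
using gamma(-m) = gamma(m).
psi-weights needed (psi_j = theta_j + sum_i phi_i psi_{j-i}):
  psi_1 = theta_1 + phi_1 = 0.469 + (-0.649) = -0.18
Right-hand sides:
  c_0 = sigma^2 (1 + theta_1 psi_1) = 2 * (1 + (0.469)(-0.18)) = 2 * 0.91558 = 1.83116
  c_1 = sigma^2 theta_1 = 2 * (0.469) = 0.938
  c_2 = 0
Equations for k = 0 and k = 1 (AR order 1):
  gamma(0) = phi_1 gamma(1) + c_0
  gamma(1) = phi_1 gamma(0) + c_1
Substituting the second into the first: gamma(0) (1 - phi_1^2) = c_0 + phi_1 c_1, so
  gamma(0) = (c_0 + phi_1 c_1) / (1 - phi_1^2) = (1.83116 + (-0.649)(0.938)) / (1 - (-0.649)^2) = 1.222398 / 0.578799 = 2.111956.
  gamma(1) = phi_1 gamma(0) + c_1 = (-0.649)(2.111956) + (0.938) = -0.432659.
Therefore gamma(1) = -0.4327 (to 4 decimal places).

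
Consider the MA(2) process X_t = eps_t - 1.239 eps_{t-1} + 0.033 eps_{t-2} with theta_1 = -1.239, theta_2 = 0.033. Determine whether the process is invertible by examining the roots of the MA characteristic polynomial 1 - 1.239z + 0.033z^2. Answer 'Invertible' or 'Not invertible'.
\text{Not invertible}

The MA(q) characteristic polynomial is P(z) = 1 - 1.239z + 0.033z^2.
Invertibility requires all roots to lie outside the unit circle, i.e. |z| > 1 for every root.
Set 1 + (-1.239) z + (0.033) z^2 = 0, i.e. a z^2 + b z + c = 0 with a = 0.033, b = -1.239, c = 1.
Discriminant D = b^2 - 4ac = (-1.239)^2 - 4*(0.033)*1 = 1.535121 - (0.132) = 1.403121.
D >= 0, so the roots are real: z = (-b +/- sqrt(D)) / (2a) = (1.239 +/- 1.184534) / (0.066).
  z_1 = (1.239 + 1.184534) / (0.066) = 36.7202,   |z_1| = 36.7202.
  z_2 = (1.239 - 1.184534) / (0.066) = 0.8252,   |z_2| = 0.8252.
Moduli of all roots: 36.7202, 0.8252.
All moduli strictly greater than 1? No.
Verdict: Not invertible.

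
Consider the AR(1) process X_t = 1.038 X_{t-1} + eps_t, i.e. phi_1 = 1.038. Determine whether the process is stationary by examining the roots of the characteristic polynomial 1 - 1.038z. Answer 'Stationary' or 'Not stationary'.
\text{Not stationary}

The AR(p) characteristic polynomial is P(z) = 1 - 1.038z.
Stationarity requires all roots to lie outside the unit circle, i.e. |z| > 1 for every root.
This is linear in z: 1 + (-1.038) z = 0  =>  z = -1/(-1.038) = 0.963391,  |z| = 0.963391.
Moduli of all roots: 0.9634.
All moduli strictly greater than 1? No.
Verdict: Not stationary.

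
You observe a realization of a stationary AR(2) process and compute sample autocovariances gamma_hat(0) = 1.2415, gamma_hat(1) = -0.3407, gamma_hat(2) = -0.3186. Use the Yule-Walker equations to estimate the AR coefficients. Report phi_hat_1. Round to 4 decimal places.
\hat\phi_{1} = -0.3729

The Yule-Walker equations for an AR(p) process read, in matrix form,
  Gamma_p phi = r_p,   with   (Gamma_p)_{ij} = gamma(|i - j|),
                       (r_p)_i = gamma(i),   i,j = 1..p.
Substitute the sample gammas (Toeplitz matrix and right-hand side of size 2):
  Gamma_p = [[1.2415, -0.3407], [-0.3407, 1.2415]]
  r_p     = [-0.3407, -0.3186]
Written out:
  1.2415 phi_1 - 0.3407 phi_2 = -0.3407
  -0.3407 phi_1 + 1.2415 phi_2 = -0.3186
Solve by Cramer's rule:
  det = gamma(0)^2 - gamma(1)^2 = (1.2415)^2 - (-0.3407)^2 = 1.54132225 - 0.11607649 = 1.42524576
  phi_hat_1 = [gamma(1) gamma(0) - gamma(1) gamma(2)] / det = [(-0.3407)(1.2415) - (-0.3407)(-0.3186)] / 1.42524576 = -0.53152607 / 1.42524576 = -0.3729
  phi_hat_2 = [gamma(0) gamma(2) - gamma(1)^2] / det = [(1.2415)(-0.3186) - (-0.3407)^2] / 1.42524576 = -0.51161839 / 1.42524576 = -0.359
So phi_hat = [-0.3729, -0.3590].
Therefore phi_hat_1 = -0.3729.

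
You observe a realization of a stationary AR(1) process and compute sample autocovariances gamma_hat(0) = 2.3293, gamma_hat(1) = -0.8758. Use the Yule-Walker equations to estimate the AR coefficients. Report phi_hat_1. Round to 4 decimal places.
\hat\phi_{1} = -0.3760

The Yule-Walker equations for an AR(p) process read, in matrix form,
  Gamma_p phi = r_p,   with   (Gamma_p)_{ij} = gamma(|i - j|),
                       (r_p)_i = gamma(i),   i,j = 1..p.
Substitute the sample gammas (Toeplitz matrix and right-hand side of size 1):
  Gamma_p = [[2.3293]]
  r_p     = [-0.8758]
With p = 1 this is the single equation gamma(0) phi_1 = gamma(1):
  phi_hat_1 = gamma(1) / gamma(0) = -0.8758 / 2.3293 = -0.3760.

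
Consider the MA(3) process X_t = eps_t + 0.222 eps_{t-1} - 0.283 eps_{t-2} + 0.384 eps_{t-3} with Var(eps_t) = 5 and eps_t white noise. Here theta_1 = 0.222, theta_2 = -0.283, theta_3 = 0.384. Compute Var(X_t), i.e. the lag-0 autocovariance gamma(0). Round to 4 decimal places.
\gamma(0) = 6.3841

For an MA(q) process X_t = eps_t + sum_i theta_i eps_{t-i} with
Var(eps_t) = sigma^2, the variance is
  gamma(0) = sigma^2 * (1 + sum_i theta_i^2).
  sum_i theta_i^2 = (0.222)^2 + (-0.283)^2 + (0.384)^2 = 0.049284 + 0.080089 + 0.147456 = 0.276829.
  gamma(0) = 5 * (1 + 0.276829) = 5 * 1.276829 = 6.384145, which rounds to 6.3841.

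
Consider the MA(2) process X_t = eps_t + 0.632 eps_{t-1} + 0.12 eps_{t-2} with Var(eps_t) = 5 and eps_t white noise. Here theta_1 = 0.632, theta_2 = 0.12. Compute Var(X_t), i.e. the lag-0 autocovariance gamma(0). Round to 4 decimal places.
\gamma(0) = 7.0691

For an MA(q) process X_t = eps_t + sum_i theta_i eps_{t-i} with
Var(eps_t) = sigma^2, the variance is
  gamma(0) = sigma^2 * (1 + sum_i theta_i^2).
  sum_i theta_i^2 = (0.632)^2 + (0.12)^2 = 0.399424 + 0.0144 = 0.413824.
  gamma(0) = 5 * (1 + 0.413824) = 5 * 1.413824 = 7.06912, which rounds to 7.0691.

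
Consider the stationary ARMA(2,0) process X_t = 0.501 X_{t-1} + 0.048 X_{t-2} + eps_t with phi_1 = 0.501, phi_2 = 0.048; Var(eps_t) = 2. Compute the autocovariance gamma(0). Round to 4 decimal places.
\gamma(0) = 2.7724

Multiply the model equation by X_{t-k} and take expectations. With theta_0 = psi_0 = 1 and psi_j the MA(infinity) weights, this gives
  gamma(k) - sum_i phi_i gamma(k-i) = c_k,
  c_k = sigma^2 * sum_{j=k..q} theta_j psi_{j-k}   (c_k = 0 for k > q),
using gamma(-m) = gamma(m).
Pure AR (q = 0): c_0 = sigma^2 = 2, c_k = 0 for k >= 1.
Equations for k = 0, 1, 2 (AR order 2, c_2 = 0):
  (E0) gamma(0) = phi_1 gamma(1) + phi_2 gamma(2) + c_0
  (E1) gamma(1) = phi_1 gamma(0) + phi_2 gamma(1) + c_1
  (E2) gamma(2) = phi_1 gamma(1) + phi_2 gamma(0)
From (E1): gamma(1) = A gamma(0) + B with
  A = phi_1 / (1 - phi_2) = 0.501 / 0.952 = 0.526261,   B = c_1 / (1 - phi_2) = 0 / 0.952 = 0.
Insert (E2) into (E0): gamma(0) (1 - phi_2^2) = phi_1 (1 + phi_2) gamma(1) + c_0.
  phi_1 (1 + phi_2) = (0.501)(1.048) = 0.525048,   1 - phi_2^2 = 0.997696.
Replace gamma(1) by A gamma(0) + B and collect gamma(0):
  gamma(0) [0.997696 - (0.525048)(0.526261)] = c_0 = 2
  gamma(0) * 0.721384 = 2
  gamma(0) = 2 / 0.721384 = 2.772449.
Therefore gamma(0) = 2.7724 (to 4 decimal places).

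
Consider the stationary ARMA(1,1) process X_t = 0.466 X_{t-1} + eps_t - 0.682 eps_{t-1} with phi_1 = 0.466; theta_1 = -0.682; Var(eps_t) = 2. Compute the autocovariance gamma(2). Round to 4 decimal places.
\gamma(2) = -0.1754

Multiply the model equation by X_{t-k} and take expectations. With theta_0 = psi_0 = 1 and psi_j the MA(infinity) weights, this gives
  gamma(k) - sum_i phi_i gamma(k-i) = c_k,
  c_k = sigma^2 * sum_{j=k..q} theta_j psi_{j-k}   (c_k = 0 for k > q),
using gamma(-m) = gamma(m).
psi-weights needed (psi_j = theta_j + sum_i phi_i psi_{j-i}):
  psi_1 = theta_1 + phi_1 = -0.682 + (0.466) = -0.216
Right-hand sides:
  c_0 = sigma^2 (1 + theta_1 psi_1) = 2 * (1 + (-0.682)(-0.216)) = 2 * 1.147312 = 2.294624
  c_1 = sigma^2 theta_1 = 2 * (-0.682) = -1.364
  c_2 = 0
Equations for k = 0 and k = 1 (AR order 1):
  gamma(0) = phi_1 gamma(1) + c_0
  gamma(1) = phi_1 gamma(0) + c_1
Substituting the second into the first: gamma(0) (1 - phi_1^2) = c_0 + phi_1 c_1, so
  gamma(0) = (c_0 + phi_1 c_1) / (1 - phi_1^2) = (2.294624 + (0.466)(-1.364)) / (1 - (0.466)^2) = 1.659 / 0.782844 = 2.119196.
  gamma(1) = phi_1 gamma(0) + c_1 = (0.466)(2.119196) + (-1.364) = -0.376455.
For k = 2 (> q): gamma(2) = phi_1 gamma(1) = (0.466)(-0.376455) = -0.175428.
Therefore gamma(2) = -0.1754 (to 4 decimal places).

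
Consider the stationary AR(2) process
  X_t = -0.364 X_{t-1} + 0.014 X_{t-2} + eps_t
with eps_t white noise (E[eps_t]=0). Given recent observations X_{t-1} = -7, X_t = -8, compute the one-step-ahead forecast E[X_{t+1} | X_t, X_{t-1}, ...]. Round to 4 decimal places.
E[X_{t+1} \mid \mathcal F_t] = 2.8140

For an AR(p) model X_t = c + sum_i phi_i X_{t-i} + eps_t, the
one-step-ahead conditional mean is
  E[X_{t+1} | X_t, ...] = c + sum_i phi_i X_{t+1-i}.
Substitute known values:
  E[X_{t+1} | ...] = (-0.364) * (-8) + (0.014) * (-7)
                   = 2.8140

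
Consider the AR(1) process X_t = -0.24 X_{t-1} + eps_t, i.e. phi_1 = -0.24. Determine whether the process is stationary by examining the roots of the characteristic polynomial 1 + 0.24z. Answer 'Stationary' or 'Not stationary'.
\text{Stationary}

The AR(p) characteristic polynomial is P(z) = 1 + 0.24z.
Stationarity requires all roots to lie outside the unit circle, i.e. |z| > 1 for every root.
This is linear in z: 1 + (0.24) z = 0  =>  z = -1/(0.24) = -4.166667,  |z| = 4.166667.
Moduli of all roots: 4.1667.
All moduli strictly greater than 1? Yes.
Verdict: Stationary.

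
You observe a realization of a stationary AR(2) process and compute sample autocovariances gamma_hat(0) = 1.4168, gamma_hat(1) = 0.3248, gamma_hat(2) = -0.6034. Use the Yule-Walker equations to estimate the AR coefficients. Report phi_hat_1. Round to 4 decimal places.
\hat\phi_{1} = 0.3450

The Yule-Walker equations for an AR(p) process read, in matrix form,
  Gamma_p phi = r_p,   with   (Gamma_p)_{ij} = gamma(|i - j|),
                       (r_p)_i = gamma(i),   i,j = 1..p.
Substitute the sample gammas (Toeplitz matrix and right-hand side of size 2):
  Gamma_p = [[1.4168, 0.3248], [0.3248, 1.4168]]
  r_p     = [0.3248, -0.6034]
Written out:
  1.4168 phi_1 + 0.3248 phi_2 = 0.3248
  0.3248 phi_1 + 1.4168 phi_2 = -0.6034
Solve by Cramer's rule:
  det = gamma(0)^2 - gamma(1)^2 = (1.4168)^2 - (0.3248)^2 = 2.00732224 - 0.10549504 = 1.9018272
  phi_hat_1 = [gamma(1) gamma(0) - gamma(1) gamma(2)] / det = [(0.3248)(1.4168) - (0.3248)(-0.6034)] / 1.9018272 = 0.65616096 / 1.9018272 = 0.345
  phi_hat_2 = [gamma(0) gamma(2) - gamma(1)^2] / det = [(1.4168)(-0.6034) - (0.3248)^2] / 1.9018272 = -0.96039216 / 1.9018272 = -0.505
So phi_hat = [0.3450, -0.5050].
Therefore phi_hat_1 = 0.3450.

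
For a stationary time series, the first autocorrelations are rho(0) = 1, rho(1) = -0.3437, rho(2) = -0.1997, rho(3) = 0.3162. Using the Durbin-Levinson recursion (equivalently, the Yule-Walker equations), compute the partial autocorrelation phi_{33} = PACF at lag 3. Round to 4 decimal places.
\phi_{33} = 0.1290

The PACF at lag k is phi_{kk}, the last component of the solution
to the Yule-Walker system G_k phi = r_k where
  (G_k)_{ij} = rho(|i - j|), (r_k)_i = rho(i), i,j = 1..k.
Equivalently, Durbin-Levinson gives phi_{kk} iteratively:
  phi_{11} = rho(1)
  phi_{kk} = [rho(k) - sum_{j=1..k-1} phi_{k-1,j} rho(k-j)]
            / [1 - sum_{j=1..k-1} phi_{k-1,j} rho(j)],
  phi_{k,j} = phi_{k-1,j} - phi_{kk} phi_{k-1,k-j},  j = 1..k-1.
Step k = 1:
  phi_11 = rho(1) = -0.3437.
Step k = 2:
  phi_22 = [rho(2) - phi_11 rho(1)] / [1 - phi_11 rho(1)] = [-0.1997 - (-0.3437)(-0.3437)] / [1 - (-0.3437)(-0.3437)]
         = -0.31782969 / 0.88187031 = -0.360404.
  Update: phi_21 = phi_11 - phi_22 phi_11 = -0.3437 - (-0.360404)(-0.3437) = -0.467571.
Step k = 3:
  phi_33 = [rho(3) - phi_21 rho(2) - phi_22 rho(1)] / [1 - phi_21 rho(1) - phi_22 rho(2)]
    numerator   = 0.3162 - (-0.467571)(-0.1997) - (-0.360404)(-0.3437) = 0.0989552
    denominator = 1 - (-0.467571)(-0.3437) - (-0.360404)(-0.1997) = 0.76732318
  phi_33 = 0.0989552 / 0.76732318 = 0.129.
Therefore phi_{33} = 0.1290.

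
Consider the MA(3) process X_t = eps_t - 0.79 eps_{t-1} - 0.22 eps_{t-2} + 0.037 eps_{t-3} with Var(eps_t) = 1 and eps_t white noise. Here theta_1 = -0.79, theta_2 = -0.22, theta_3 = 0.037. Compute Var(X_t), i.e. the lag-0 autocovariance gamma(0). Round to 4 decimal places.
\gamma(0) = 1.6739

For an MA(q) process X_t = eps_t + sum_i theta_i eps_{t-i} with
Var(eps_t) = sigma^2, the variance is
  gamma(0) = sigma^2 * (1 + sum_i theta_i^2).
  sum_i theta_i^2 = (-0.79)^2 + (-0.22)^2 + (0.037)^2 = 0.6241 + 0.0484 + 0.001369 = 0.673869.
  gamma(0) = 1 * (1 + 0.673869) = 1 * 1.673869 = 1.673869, which rounds to 1.6739.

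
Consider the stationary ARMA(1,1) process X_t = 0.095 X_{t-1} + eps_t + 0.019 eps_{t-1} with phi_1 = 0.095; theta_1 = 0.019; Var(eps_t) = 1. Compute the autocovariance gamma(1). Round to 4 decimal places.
\gamma(1) = 0.1152

Multiply the model equation by X_{t-k} and take expectations. With theta_0 = psi_0 = 1 and psi_j the MA(infinity) weights, this gives
  gamma(k) - sum_i phi_i gamma(k-i) = c_k,
  c_k = sigma^2 * sum_{j=k..q} theta_j psi_{j-k}   (c_k = 0 for k > q),
using gamma(-m) = gamma(m).
psi-weights needed (psi_j = theta_j + sum_i phi_i psi_{j-i}):
  psi_1 = theta_1 + phi_1 = 0.019 + (0.095) = 0.114
Right-hand sides:
  c_0 = sigma^2 (1 + theta_1 psi_1) = 1 * (1 + (0.019)(0.114)) = 1 * 1.002166 = 1.002166
  c_1 = sigma^2 theta_1 = 1 * (0.019) = 0.019
  c_2 = 0
Equations for k = 0 and k = 1 (AR order 1):
  gamma(0) = phi_1 gamma(1) + c_0
  gamma(1) = phi_1 gamma(0) + c_1
Substituting the second into the first: gamma(0) (1 - phi_1^2) = c_0 + phi_1 c_1, so
  gamma(0) = (c_0 + phi_1 c_1) / (1 - phi_1^2) = (1.002166 + (0.095)(0.019)) / (1 - (0.095)^2) = 1.003971 / 0.990975 = 1.013114.
  gamma(1) = phi_1 gamma(0) + c_1 = (0.095)(1.013114) + (0.019) = 0.115246.
Therefore gamma(1) = 0.1152 (to 4 decimal places).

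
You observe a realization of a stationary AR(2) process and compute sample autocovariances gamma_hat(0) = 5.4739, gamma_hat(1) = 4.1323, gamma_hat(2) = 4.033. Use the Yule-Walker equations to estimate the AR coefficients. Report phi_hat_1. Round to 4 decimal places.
\hat\phi_{1} = 0.4620

The Yule-Walker equations for an AR(p) process read, in matrix form,
  Gamma_p phi = r_p,   with   (Gamma_p)_{ij} = gamma(|i - j|),
                       (r_p)_i = gamma(i),   i,j = 1..p.
Substitute the sample gammas (Toeplitz matrix and right-hand side of size 2):
  Gamma_p = [[5.4739, 4.1323], [4.1323, 5.4739]]
  r_p     = [4.1323, 4.033]
Written out:
  5.4739 phi_1 + 4.1323 phi_2 = 4.1323
  4.1323 phi_1 + 5.4739 phi_2 = 4.033
Solve by Cramer's rule:
  det = gamma(0)^2 - gamma(1)^2 = (5.4739)^2 - (4.1323)^2 = 29.96358121 - 17.07590329 = 12.88767792
  phi_hat_1 = [gamma(1) gamma(0) - gamma(1) gamma(2)] / det = [(4.1323)(5.4739) - (4.1323)(4.033)] / 12.88767792 = 5.95423107 / 12.88767792 = 0.462
  phi_hat_2 = [gamma(0) gamma(2) - gamma(1)^2] / det = [(5.4739)(4.033) - (4.1323)^2] / 12.88767792 = 5.00033541 / 12.88767792 = 0.388
So phi_hat = [0.4620, 0.3880].
Therefore phi_hat_1 = 0.4620.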